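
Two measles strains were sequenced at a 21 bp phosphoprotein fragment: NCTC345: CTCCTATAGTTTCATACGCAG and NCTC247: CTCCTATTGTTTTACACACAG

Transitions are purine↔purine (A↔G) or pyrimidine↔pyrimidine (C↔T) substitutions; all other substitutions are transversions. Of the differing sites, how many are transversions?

Mismatches occur at site 8 (A→T, transversion), site 13 (C→T, transition), site 15 (T→C, transition), site 18 (G→A, transition).
Of the 4 differences, 3 transitions and 1 transversion, so the answer is 1.

1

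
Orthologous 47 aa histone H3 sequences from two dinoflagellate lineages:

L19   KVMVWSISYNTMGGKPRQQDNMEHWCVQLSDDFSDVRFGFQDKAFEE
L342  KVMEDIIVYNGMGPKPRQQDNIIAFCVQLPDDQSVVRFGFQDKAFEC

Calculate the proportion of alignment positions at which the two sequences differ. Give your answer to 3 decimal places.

0.298

Mismatches occur at site 4 (V→E), site 5 (W→D), site 6 (S→I), site 8 (S→V), site 11 (T→G), site 14 (G→P), site 22 (M→I), site 23 (E→I), site 24 (H→A), site 25 (W→F), site 30 (S→P), site 33 (F→Q), site 35 (D→V), site 47 (E→C).
There are 14 differences over 47 sites, so p = 14/47 = 0.298.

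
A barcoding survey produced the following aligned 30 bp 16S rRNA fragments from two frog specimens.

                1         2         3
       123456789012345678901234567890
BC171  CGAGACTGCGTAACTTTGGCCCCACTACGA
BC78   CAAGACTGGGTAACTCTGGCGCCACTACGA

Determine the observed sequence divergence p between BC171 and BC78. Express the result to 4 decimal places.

0.1333

Mismatches occur at site 2 (G→A), site 9 (C→G), site 16 (T→C), site 21 (C→G).
There are 4 differences over 30 sites, so p = 4/30 = 0.1333.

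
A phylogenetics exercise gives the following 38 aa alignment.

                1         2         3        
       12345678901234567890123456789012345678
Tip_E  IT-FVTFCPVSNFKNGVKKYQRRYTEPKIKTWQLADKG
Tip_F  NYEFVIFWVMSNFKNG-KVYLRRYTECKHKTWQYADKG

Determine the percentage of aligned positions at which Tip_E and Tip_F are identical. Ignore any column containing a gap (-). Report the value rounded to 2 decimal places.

Excluding the 2 gap columns leaves 36 comparable sites.
The sequences differ at positions 1 (I/N), 2 (T/Y), 6 (T/I), 8 (C/W), 9 (P/V), 10 (V/M), 19 (K/V), 21 (Q/L), 27 (P/C), 29 (I/H), 34 (L/Y).
25 of the 36 comparable sites match, so the percent identity is 25/36 × 100 = 69.44%.

69.44%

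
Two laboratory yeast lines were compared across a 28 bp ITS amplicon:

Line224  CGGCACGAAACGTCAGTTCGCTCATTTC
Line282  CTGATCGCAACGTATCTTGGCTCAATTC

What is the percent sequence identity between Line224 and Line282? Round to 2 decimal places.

Differing sites — 2:G/T; 4:C/A; 5:A/T; 8:A/C; 14:C/A; 15:A/T; 16:G/C; 19:C/G; 25:T/A.
19 of the 28 sites match, so the percent identity is 19/28 × 100 = 67.86%.

67.86%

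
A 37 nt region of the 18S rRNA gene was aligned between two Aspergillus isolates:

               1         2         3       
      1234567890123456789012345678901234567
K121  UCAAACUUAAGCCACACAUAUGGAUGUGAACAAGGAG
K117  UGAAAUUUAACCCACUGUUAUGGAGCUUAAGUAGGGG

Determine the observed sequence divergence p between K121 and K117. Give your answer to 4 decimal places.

Mismatches occur at site 2 (C→G), site 6 (C→U), site 11 (G→C), site 16 (A→U), site 17 (C→G), site 18 (A→U), site 25 (U→G), site 26 (G→C), site 28 (G→U), site 31 (C→G), site 32 (A→U), site 36 (A→G).
There are 12 differences over 37 sites, so p = 12/37 = 0.3243.

0.3243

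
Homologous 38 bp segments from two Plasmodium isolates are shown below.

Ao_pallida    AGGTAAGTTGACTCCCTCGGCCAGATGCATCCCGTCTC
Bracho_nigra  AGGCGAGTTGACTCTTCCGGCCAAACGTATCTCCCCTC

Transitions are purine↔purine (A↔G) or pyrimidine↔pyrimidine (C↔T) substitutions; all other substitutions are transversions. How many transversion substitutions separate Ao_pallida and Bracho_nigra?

1

Differing sites — 4:T/C (Ti); 5:A/G (Ti); 15:C/T (Ti); 16:C/T (Ti); 17:T/C (Ti); 24:G/A (Ti); 26:T/C (Ti); 28:C/T (Ti); 32:C/T (Ti); 34:G/C (Tv); 35:T/C (Ti).
Of the 11 differences, 10 transitions and 1 transversion, so the answer is 1.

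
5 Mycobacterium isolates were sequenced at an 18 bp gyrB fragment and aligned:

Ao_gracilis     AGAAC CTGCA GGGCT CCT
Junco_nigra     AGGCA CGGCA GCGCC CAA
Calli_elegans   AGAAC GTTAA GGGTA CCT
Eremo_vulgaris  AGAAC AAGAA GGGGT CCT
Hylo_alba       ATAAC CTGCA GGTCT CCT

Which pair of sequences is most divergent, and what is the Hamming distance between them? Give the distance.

12

Pairwise Hamming distances:
  Ao_gracilis vs Junco_nigra: 8
  Ao_gracilis vs Calli_elegans: 5
  Ao_gracilis vs Eremo_vulgaris: 4
  Ao_gracilis vs Hylo_alba: 2
  Junco_nigra vs Calli_elegans: 12
  Junco_nigra vs Eremo_vulgaris: 11
  Junco_nigra vs Hylo_alba: 10
  Calli_elegans vs Eremo_vulgaris: 5
  Calli_elegans vs Hylo_alba: 7
  Eremo_vulgaris vs Hylo_alba: 6
The largest is 12, between Junco_nigra and Calli_elegans.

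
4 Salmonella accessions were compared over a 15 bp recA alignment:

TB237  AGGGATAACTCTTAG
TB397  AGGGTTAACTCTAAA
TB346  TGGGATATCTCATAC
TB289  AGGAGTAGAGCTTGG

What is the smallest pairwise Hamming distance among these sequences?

3

Pairwise Hamming distances:
  TB237 vs TB397: 3
  TB237 vs TB346: 4
  TB237 vs TB289: 6
  TB397 vs TB346: 6
  TB397 vs TB289: 8
  TB346 vs TB289: 9
The smallest is 3, between TB237 and TB397.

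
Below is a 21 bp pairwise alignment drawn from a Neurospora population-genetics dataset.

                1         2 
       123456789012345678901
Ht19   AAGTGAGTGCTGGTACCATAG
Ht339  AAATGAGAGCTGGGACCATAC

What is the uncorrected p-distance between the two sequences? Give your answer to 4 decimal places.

0.1905

Mismatches occur at site 3 (G/A), site 8 (T/A), site 14 (T/G), site 21 (G/C).
There are 4 differences over 21 sites, so p = 4/21 = 0.1905.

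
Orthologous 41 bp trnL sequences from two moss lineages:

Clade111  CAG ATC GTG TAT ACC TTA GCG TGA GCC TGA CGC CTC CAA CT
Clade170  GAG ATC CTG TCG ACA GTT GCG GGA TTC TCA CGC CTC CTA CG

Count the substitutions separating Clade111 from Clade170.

13

Differing sites — 1:C/G; 7:G/C; 11:A/C; 12:T/G; 15:C/A; 16:T/G; 18:A/T; 22:T/G; 25:G/T; 26:C/T; 29:G/C; 38:A/T; 41:T/G.
That gives 13 mismatches out of 41 aligned sites, so the Hamming distance is 13.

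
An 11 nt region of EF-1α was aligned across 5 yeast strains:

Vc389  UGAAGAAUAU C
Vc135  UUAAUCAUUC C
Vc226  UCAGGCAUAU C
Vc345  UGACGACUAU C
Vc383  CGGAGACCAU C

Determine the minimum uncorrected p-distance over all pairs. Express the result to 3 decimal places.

0.182

Pairwise Hamming distances:
  Vc389 vs Vc135: 5
  Vc389 vs Vc226: 3
  Vc389 vs Vc345: 2
  Vc389 vs Vc383: 4
  Vc135 vs Vc226: 5
  Vc135 vs Vc345: 7
  Vc135 vs Vc383: 9
  Vc226 vs Vc345: 4
  Vc226 vs Vc383: 7
  Vc345 vs Vc383: 4
The smallest is 2 mismatches, between Vc389 and Vc345; p = 2/11 = 0.182.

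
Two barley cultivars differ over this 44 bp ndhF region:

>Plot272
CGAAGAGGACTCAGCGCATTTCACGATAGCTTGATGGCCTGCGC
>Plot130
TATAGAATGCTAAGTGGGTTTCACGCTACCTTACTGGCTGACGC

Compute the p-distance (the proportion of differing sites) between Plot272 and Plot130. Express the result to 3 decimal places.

0.386

Differing sites — 1:C/T; 2:G/A; 3:A/T; 7:G/A; 8:G/T; 9:A/G; 12:C/A; 15:C/T; 17:C/G; 18:A/G; 26:A/C; 29:G/C; 33:G/A; 34:A/C; 39:C/T; 40:T/G; 41:G/A.
There are 17 differences over 44 sites, so p = 17/44 = 0.386.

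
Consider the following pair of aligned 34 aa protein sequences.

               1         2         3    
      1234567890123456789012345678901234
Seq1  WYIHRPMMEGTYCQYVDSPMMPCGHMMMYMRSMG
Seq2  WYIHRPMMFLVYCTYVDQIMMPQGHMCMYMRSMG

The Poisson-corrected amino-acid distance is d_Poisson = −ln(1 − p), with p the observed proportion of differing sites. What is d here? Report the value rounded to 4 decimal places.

0.2683

Mismatches occur at site 9 (E↔F), site 10 (G↔L), site 11 (T↔V), site 14 (Q↔T), site 18 (S↔Q), site 19 (P↔I), site 23 (C↔Q), site 27 (M↔C).
p = 8/34 = 0.235294.
d = −ln(1 − 0.235294) = −ln(0.764706) = 0.2683.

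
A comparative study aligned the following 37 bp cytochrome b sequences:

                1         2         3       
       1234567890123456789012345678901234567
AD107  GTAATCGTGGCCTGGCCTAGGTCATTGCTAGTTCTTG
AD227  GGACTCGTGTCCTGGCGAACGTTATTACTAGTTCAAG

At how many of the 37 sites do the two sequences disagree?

10

Mismatches occur at site 2 (T/G), site 4 (A/C), site 10 (G/T), site 17 (C/G), site 18 (T/A), site 20 (G/C), site 23 (C/T), site 27 (G/A), site 35 (T/A), site 36 (T/A).
That gives 10 mismatches out of 37 aligned sites, so the Hamming distance is 10.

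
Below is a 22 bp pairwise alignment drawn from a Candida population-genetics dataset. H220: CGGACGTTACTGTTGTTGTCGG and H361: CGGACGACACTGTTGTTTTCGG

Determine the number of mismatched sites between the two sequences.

Differing sites — 7:T/A; 8:T/C; 18:G/T.
That gives 3 mismatches out of 22 aligned sites, so the Hamming distance is 3.

3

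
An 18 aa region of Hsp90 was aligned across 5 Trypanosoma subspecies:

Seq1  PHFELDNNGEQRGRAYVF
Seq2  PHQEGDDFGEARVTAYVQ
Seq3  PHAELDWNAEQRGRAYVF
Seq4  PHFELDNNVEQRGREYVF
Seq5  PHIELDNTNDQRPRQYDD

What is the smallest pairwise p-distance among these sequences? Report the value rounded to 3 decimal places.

0.111

Pairwise Hamming distances:
  Seq1 vs Seq2: 8
  Seq1 vs Seq3: 3
  Seq1 vs Seq4: 2
  Seq1 vs Seq5: 8
  Seq2 vs Seq3: 9
  Seq2 vs Seq4: 10
  Seq2 vs Seq5: 12
  Seq3 vs Seq4: 4
  Seq3 vs Seq5: 9
  Seq4 vs Seq5: 8
The smallest is 2 mismatches, between Seq1 and Seq4; p = 2/18 = 0.111.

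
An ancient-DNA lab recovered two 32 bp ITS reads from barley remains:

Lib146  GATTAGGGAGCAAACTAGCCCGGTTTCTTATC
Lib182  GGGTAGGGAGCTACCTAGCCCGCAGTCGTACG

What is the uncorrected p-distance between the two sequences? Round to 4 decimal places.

Differing sites — 2:A/G; 3:T/G; 12:A/T; 14:A/C; 23:G/C; 24:T/A; 25:T/G; 28:T/G; 31:T/C; 32:C/G.
There are 10 differences over 32 sites, so p = 10/32 = 0.3125.

0.3125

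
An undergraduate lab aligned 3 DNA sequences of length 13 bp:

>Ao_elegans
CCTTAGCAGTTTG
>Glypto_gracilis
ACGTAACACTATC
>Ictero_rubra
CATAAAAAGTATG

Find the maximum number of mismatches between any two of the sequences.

Pairwise Hamming distances:
  Ao_elegans vs Glypto_gracilis: 6
  Ao_elegans vs Ictero_rubra: 5
  Glypto_gracilis vs Ictero_rubra: 7
The largest is 7, between Glypto_gracilis and Ictero_rubra.

7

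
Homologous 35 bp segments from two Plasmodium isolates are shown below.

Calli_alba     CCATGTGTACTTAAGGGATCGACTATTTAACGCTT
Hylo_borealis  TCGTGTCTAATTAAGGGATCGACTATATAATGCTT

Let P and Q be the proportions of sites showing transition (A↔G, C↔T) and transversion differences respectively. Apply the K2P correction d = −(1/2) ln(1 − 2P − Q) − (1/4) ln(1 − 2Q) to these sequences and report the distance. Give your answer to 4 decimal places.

Differing sites — 1:C/T (Ti); 3:A/G (Ti); 7:G/C (Tv); 10:C/A (Tv); 27:T/A (Tv); 31:C/T (Ti).
Of the 6 differences, 3 transitions and 3 transversions over 35 sites: P = 3/35 = 0.085714, Q = 3/35 = 0.085714.
d = −0.5·ln(0.742858) − 0.25·ln(0.828572) = −0.5·(-0.297250) − 0.25·(-0.188052) = 0.1956.

0.1956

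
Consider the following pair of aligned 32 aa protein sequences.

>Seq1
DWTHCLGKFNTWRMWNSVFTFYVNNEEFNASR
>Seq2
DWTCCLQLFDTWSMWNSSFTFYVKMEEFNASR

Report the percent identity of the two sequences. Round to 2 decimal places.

The sequences differ at positions 4 (H/C), 7 (G/Q), 8 (K/L), 10 (N/D), 13 (R/S), 18 (V/S), 24 (N/K), 25 (N/M).
24 of the 32 sites match, so the percent identity is 24/32 × 100 = 75.00%.

75.00%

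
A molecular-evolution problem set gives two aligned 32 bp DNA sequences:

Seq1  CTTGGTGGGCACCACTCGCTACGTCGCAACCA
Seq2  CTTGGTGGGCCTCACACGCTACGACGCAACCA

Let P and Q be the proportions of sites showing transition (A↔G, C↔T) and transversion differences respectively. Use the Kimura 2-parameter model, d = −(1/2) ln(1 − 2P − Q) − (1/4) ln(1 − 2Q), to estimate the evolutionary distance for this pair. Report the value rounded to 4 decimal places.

0.1369

The sequences differ at positions 11 (A/C, transversion), 12 (C/T, transition), 16 (T/A, transversion), 24 (T/A, transversion).
Of the 4 differences, 1 transition and 3 transversions over 32 sites: P = 1/32 = 0.031250, Q = 3/32 = 0.093750.
d = −0.5·ln(0.843750) − 0.25·ln(0.812500) = −0.5·(-0.169899) − 0.25·(-0.207639) = 0.1369.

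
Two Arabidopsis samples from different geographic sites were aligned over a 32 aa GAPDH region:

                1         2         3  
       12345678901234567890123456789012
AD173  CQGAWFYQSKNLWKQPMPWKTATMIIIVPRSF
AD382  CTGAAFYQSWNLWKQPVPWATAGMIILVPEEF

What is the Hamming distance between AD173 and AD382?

Mismatches occur at site 2 (Q/T), site 5 (W/A), site 10 (K/W), site 17 (M/V), site 20 (K/A), site 23 (T/G), site 27 (I/L), site 30 (R/E), site 31 (S/E).
That gives 9 mismatches out of 32 aligned sites, so the Hamming distance is 9.

9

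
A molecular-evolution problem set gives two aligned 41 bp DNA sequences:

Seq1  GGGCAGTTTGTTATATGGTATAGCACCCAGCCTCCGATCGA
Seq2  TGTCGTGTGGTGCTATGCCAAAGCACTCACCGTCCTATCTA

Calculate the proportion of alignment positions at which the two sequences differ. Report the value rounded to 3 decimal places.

0.390

The sequences differ at positions 1 (G/T), 3 (G/T), 5 (A/G), 6 (G/T), 7 (T/G), 9 (T/G), 12 (T/G), 13 (A/C), 18 (G/C), 19 (T/C), 21 (T/A), 27 (C/T), 30 (G/C), 32 (C/G), 36 (G/T), 40 (G/T).
There are 16 differences over 41 sites, so p = 16/41 = 0.390.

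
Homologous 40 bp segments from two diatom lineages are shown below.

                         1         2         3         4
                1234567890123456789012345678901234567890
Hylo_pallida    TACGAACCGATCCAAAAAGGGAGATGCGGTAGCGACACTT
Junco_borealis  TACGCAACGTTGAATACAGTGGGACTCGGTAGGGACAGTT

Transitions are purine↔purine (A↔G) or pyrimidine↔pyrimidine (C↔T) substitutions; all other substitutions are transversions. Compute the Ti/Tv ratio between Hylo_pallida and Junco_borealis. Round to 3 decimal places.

0.182

The sequences differ at positions 5 (A/C, transversion), 7 (C/A, transversion), 10 (A/T, transversion), 12 (C/G, transversion), 13 (C/A, transversion), 15 (A/T, transversion), 17 (A/C, transversion), 20 (G/T, transversion), 22 (A/G, transition), 25 (T/C, transition), 26 (G/T, transversion), 33 (C/G, transversion), 38 (C/G, transversion).
Of the 13 differences, 2 transitions and 11 transversions, so Ti/Tv = 2/11 = 0.182.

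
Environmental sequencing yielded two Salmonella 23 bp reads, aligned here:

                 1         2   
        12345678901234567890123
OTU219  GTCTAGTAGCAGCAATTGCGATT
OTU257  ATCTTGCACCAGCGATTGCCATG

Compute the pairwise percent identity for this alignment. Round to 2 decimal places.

The sequences differ at positions 1 (G/A), 5 (A/T), 7 (T/C), 9 (G/C), 14 (A/G), 20 (G/C), 23 (T/G).
16 of the 23 sites match, so the percent identity is 16/23 × 100 = 69.57%.

69.57%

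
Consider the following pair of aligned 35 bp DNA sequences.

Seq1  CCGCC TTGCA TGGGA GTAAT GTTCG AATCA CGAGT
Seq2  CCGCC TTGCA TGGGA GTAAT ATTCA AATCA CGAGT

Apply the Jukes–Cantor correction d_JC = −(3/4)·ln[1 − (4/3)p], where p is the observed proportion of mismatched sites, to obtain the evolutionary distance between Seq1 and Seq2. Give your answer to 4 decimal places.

0.0594

The sequences differ at positions 21 (G/A), 25 (G/A).
p = 2/35 = 0.057143.
d = −0.75 · ln(1 − (4/3)·0.057143) = −0.75 · ln(0.923809) = −0.75 · (-0.079250) = 0.0594.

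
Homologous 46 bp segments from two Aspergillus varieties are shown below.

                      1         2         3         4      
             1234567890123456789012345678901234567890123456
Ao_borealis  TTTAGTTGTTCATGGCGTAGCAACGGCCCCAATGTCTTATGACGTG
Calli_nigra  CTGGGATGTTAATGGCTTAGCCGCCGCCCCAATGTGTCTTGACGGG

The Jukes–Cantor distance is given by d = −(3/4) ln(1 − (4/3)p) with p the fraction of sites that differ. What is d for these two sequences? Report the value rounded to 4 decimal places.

Mismatches occur at site 1 (T→C), site 3 (T→G), site 4 (A→G), site 6 (T→A), site 11 (C→A), site 17 (G→T), site 22 (A→C), site 23 (A→G), site 25 (G→C), site 36 (C→G), site 38 (T→C), site 39 (A→T), site 45 (T→G).
p = 13/46 = 0.282609.
d = −0.75 · ln(1 − (4/3)·0.282609) = −0.75 · ln(0.623188) = −0.75 · (-0.472907) = 0.3547.

0.3547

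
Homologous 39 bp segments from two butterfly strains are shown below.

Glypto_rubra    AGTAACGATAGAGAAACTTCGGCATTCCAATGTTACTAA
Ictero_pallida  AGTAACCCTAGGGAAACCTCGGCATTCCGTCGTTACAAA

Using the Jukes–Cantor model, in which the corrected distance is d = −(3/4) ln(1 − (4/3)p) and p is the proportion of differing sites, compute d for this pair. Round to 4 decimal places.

Mismatches occur at site 7 (G→C), site 8 (A→C), site 12 (A→G), site 18 (T→C), site 29 (A→G), site 30 (A→T), site 31 (T→C), site 37 (T→A).
p = 8/39 = 0.205128.
d = −0.75 · ln(1 − (4/3)·0.205128) = −0.75 · ln(0.726496) = −0.75 · (-0.319522) = 0.2396.

0.2396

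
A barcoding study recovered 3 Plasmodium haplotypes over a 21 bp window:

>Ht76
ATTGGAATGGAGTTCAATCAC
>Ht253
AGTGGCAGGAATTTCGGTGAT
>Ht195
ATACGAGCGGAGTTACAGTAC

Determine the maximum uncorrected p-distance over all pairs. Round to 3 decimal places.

Pairwise Hamming distances:
  Ht76 vs Ht253: 9
  Ht76 vs Ht195: 8
  Ht253 vs Ht195: 14
The largest is 14 mismatches, between Ht253 and Ht195; p = 14/21 = 0.667.

0.667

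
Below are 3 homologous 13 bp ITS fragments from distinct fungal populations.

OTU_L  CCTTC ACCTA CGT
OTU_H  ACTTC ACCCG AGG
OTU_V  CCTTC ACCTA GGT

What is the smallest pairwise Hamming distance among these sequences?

Pairwise Hamming distances:
  OTU_L vs OTU_H: 5
  OTU_L vs OTU_V: 1
  OTU_H vs OTU_V: 5
The smallest is 1, between OTU_L and OTU_V.

1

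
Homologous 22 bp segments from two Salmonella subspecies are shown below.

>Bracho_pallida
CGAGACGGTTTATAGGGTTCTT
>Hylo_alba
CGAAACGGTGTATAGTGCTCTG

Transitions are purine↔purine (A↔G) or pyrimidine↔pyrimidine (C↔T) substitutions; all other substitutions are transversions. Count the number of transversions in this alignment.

3

Mismatches occur at site 4 (G→A, transition), site 10 (T→G, transversion), site 16 (G→T, transversion), site 18 (T→C, transition), site 22 (T→G, transversion).
Of the 5 differences, 2 transitions and 3 transversions, so the answer is 3.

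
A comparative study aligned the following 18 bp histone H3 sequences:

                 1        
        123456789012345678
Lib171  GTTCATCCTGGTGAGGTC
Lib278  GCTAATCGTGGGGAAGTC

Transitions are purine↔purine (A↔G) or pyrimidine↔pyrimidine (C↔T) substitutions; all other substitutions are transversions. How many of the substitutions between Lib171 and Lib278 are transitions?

Mismatches occur at site 2 (T↔C, transition), site 4 (C↔A, transversion), site 8 (C↔G, transversion), site 12 (T↔G, transversion), site 15 (G↔A, transition).
Of the 5 differences, 2 transitions and 3 transversions, so the answer is 2.

2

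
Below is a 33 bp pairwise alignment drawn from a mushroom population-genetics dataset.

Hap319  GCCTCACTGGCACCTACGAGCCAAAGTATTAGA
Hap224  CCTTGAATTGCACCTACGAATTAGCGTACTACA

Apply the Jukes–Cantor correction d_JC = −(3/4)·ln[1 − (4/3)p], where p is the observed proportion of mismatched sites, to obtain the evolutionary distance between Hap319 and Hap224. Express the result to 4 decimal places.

0.4975

The sequences differ at positions 1 (G/C), 3 (C/T), 5 (C/G), 7 (C/A), 9 (G/T), 20 (G/A), 21 (C/T), 22 (C/T), 24 (A/G), 25 (A/C), 29 (T/C), 32 (G/C).
p = 12/33 = 0.363636.
d = −0.75 · ln(1 − (4/3)·0.363636) = −0.75 · ln(0.515152) = −0.75 · (-0.663293) = 0.4975.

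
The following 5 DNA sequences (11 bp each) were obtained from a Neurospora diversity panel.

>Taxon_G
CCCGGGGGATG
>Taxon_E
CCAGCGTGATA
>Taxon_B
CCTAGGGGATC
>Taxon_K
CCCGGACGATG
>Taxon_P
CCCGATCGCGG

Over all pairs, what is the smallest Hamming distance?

Pairwise Hamming distances:
  Taxon_G vs Taxon_E: 4
  Taxon_G vs Taxon_B: 3
  Taxon_G vs Taxon_K: 2
  Taxon_G vs Taxon_P: 5
  Taxon_E vs Taxon_B: 5
  Taxon_E vs Taxon_K: 5
  Taxon_E vs Taxon_P: 7
  Taxon_B vs Taxon_K: 5
  Taxon_B vs Taxon_P: 8
  Taxon_K vs Taxon_P: 4
The smallest is 2, between Taxon_G and Taxon_K.

2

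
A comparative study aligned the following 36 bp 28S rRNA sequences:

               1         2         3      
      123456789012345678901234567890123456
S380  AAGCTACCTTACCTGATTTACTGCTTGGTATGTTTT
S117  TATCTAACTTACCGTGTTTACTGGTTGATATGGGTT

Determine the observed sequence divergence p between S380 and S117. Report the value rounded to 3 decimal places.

0.278

Mismatches occur at site 1 (A↔T), site 3 (G↔T), site 7 (C↔A), site 14 (T↔G), site 15 (G↔T), site 16 (A↔G), site 24 (C↔G), site 28 (G↔A), site 33 (T↔G), site 34 (T↔G).
There are 10 differences over 36 sites, so p = 10/36 = 0.278.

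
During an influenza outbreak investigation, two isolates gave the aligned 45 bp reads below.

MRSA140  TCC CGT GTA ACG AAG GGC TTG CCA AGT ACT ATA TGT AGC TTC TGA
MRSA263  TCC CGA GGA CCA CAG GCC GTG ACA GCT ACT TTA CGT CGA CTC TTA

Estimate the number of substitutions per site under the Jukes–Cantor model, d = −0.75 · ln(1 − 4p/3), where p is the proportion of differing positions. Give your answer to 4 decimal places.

Differing sites — 6:T/A; 8:T/G; 10:A/C; 12:G/A; 13:A/C; 17:G/C; 19:T/G; 22:C/A; 25:A/G; 26:G/C; 31:A/T; 34:T/C; 37:A/C; 39:C/A; 40:T/C; 44:G/T.
p = 16/45 = 0.355556.
d = −0.75 · ln(1 − (4/3)·0.355556) = −0.75 · ln(0.525925) = −0.75 · (-0.642597) = 0.4819.

0.4819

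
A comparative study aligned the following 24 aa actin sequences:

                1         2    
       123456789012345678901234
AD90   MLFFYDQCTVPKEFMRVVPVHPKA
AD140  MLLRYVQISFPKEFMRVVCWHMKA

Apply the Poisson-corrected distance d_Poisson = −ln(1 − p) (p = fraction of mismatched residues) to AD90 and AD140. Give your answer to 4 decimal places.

The sequences differ at positions 3 (F/L), 4 (F/R), 6 (D/V), 8 (C/I), 9 (T/S), 10 (V/F), 19 (P/C), 20 (V/W), 22 (P/M).
p = 9/24 = 0.375000.
d = −ln(1 − 0.375000) = −ln(0.625000) = 0.4700.

0.4700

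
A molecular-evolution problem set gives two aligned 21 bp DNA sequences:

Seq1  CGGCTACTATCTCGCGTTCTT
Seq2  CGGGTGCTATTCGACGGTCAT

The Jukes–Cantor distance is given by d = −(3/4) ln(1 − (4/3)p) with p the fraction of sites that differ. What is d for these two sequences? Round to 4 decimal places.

Differing sites — 4:C/G; 6:A/G; 11:C/T; 12:T/C; 13:C/G; 14:G/A; 17:T/G; 20:T/A.
p = 8/21 = 0.380952.
d = −0.75 · ln(1 − (4/3)·0.380952) = −0.75 · ln(0.492064) = −0.75 · (-0.709146) = 0.5319.

0.5319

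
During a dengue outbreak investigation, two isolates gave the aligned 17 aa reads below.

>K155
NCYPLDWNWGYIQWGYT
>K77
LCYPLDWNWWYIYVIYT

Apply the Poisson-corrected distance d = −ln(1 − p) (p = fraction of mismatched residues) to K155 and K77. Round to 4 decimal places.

0.3483

The sequences differ at positions 1 (N/L), 10 (G/W), 13 (Q/Y), 14 (W/V), 15 (G/I).
p = 5/17 = 0.294118.
d = −ln(1 − 0.294118) = −ln(0.705882) = 0.3483.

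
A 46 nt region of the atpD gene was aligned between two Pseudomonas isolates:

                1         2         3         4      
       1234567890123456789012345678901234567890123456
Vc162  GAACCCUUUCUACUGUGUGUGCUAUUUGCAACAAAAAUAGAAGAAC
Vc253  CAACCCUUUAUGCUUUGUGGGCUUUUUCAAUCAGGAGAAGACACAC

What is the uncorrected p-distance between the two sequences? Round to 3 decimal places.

0.348

Differing sites — 1:G/C; 10:C/A; 12:A/G; 15:G/U; 20:U/G; 24:A/U; 28:G/C; 29:C/A; 31:A/U; 34:A/G; 35:A/G; 37:A/G; 38:U/A; 42:A/C; 43:G/A; 44:A/C.
There are 16 differences over 46 sites, so p = 16/46 = 0.348.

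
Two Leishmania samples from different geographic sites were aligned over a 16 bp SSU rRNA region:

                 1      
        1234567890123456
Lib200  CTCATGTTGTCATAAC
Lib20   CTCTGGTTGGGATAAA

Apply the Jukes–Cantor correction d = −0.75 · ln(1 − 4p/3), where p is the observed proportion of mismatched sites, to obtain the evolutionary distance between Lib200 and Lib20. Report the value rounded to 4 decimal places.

0.4042

The sequences differ at positions 4 (A/T), 5 (T/G), 10 (T/G), 11 (C/G), 16 (C/A).
p = 5/16 = 0.312500.
d = −0.75 · ln(1 − (4/3)·0.312500) = −0.75 · ln(0.583333) = −0.75 · (-0.538997) = 0.4042.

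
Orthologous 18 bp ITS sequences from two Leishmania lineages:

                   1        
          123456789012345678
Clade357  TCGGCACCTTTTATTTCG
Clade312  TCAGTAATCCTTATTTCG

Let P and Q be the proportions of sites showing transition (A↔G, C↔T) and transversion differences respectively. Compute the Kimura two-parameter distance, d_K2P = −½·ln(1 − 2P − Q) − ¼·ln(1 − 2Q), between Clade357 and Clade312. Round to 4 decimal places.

0.5017

Differing sites — 3:G/A (Ti); 5:C/T (Ti); 7:C/A (Tv); 8:C/T (Ti); 9:T/C (Ti); 10:T/C (Ti).
Of the 6 differences, 5 transitions and 1 transversion over 18 sites: P = 5/18 = 0.277778, Q = 1/18 = 0.055556.
d = −0.5·ln(0.388888) − 0.25·ln(0.888888) = −0.5·(-0.944464) − 0.25·(-0.117784) = 0.5017.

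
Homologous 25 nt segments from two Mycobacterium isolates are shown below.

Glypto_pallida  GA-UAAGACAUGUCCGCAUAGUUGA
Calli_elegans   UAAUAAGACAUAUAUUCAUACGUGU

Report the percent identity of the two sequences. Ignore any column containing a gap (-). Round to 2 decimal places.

Excluding the 1 gap column leaves 24 comparable sites.
Mismatches occur at site 1 (G↔U), site 12 (G↔A), site 14 (C↔A), site 15 (C↔U), site 16 (G↔U), site 21 (G↔C), site 22 (U↔G), site 25 (A↔U).
16 of the 24 comparable sites match, so the percent identity is 16/24 × 100 = 66.67%.

66.67%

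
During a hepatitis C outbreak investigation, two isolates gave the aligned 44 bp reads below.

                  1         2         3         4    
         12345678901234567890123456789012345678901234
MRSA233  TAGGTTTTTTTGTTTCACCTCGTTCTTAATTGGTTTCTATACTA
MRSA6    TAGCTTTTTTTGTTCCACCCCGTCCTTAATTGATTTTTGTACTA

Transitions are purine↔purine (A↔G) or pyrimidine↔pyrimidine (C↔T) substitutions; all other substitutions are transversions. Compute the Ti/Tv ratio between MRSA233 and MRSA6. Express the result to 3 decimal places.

6.000

The sequences differ at positions 4 (G/C, transversion), 15 (T/C, transition), 20 (T/C, transition), 24 (T/C, transition), 33 (G/A, transition), 37 (C/T, transition), 39 (A/G, transition).
Of the 7 differences, 6 transitions and 1 transversion, so Ti/Tv = 6/1 = 6.000.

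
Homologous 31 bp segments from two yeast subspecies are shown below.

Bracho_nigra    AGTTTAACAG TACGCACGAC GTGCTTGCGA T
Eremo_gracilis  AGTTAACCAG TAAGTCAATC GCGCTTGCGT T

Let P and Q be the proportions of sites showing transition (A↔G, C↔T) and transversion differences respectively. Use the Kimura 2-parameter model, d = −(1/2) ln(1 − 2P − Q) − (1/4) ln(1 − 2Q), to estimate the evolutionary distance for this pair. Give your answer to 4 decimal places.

0.4220

Differing sites — 5:T/A (Tv); 7:A/C (Tv); 13:C/A (Tv); 15:C/T (Ti); 16:A/C (Tv); 17:C/A (Tv); 18:G/A (Ti); 19:A/T (Tv); 22:T/C (Ti); 30:A/T (Tv).
Of the 10 differences, 3 transitions and 7 transversions over 31 sites: P = 3/31 = 0.096774, Q = 7/31 = 0.225806.
d = −0.5·ln(0.580646) − 0.25·ln(0.548388) = −0.5·(-0.543614) − 0.25·(-0.600772) = 0.4220.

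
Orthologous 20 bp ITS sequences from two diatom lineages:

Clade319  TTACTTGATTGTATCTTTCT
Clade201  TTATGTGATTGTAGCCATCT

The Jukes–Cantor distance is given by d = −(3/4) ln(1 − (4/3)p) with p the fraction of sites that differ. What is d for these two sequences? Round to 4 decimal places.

Differing sites — 4:C/T; 5:T/G; 14:T/G; 16:T/C; 17:T/A.
p = 5/20 = 0.250000.
d = −0.75 · ln(1 − (4/3)·0.250000) = −0.75 · ln(0.666667) = −0.75 · (-0.405465) = 0.3041.

0.3041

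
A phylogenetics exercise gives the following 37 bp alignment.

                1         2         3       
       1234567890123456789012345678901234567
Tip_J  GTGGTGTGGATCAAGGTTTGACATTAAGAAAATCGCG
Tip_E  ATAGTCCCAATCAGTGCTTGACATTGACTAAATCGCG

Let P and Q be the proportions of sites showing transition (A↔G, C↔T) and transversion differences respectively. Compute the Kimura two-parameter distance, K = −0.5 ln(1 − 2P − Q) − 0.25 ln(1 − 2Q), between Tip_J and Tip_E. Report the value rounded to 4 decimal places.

0.4390

Mismatches occur at site 1 (G↔A, transition), site 3 (G↔A, transition), site 6 (G↔C, transversion), site 7 (T↔C, transition), site 8 (G↔C, transversion), site 9 (G↔A, transition), site 14 (A↔G, transition), site 15 (G↔T, transversion), site 17 (T↔C, transition), site 26 (A↔G, transition), site 28 (G↔C, transversion), site 29 (A↔T, transversion).
Of the 12 differences, 7 transitions and 5 transversions over 37 sites: P = 7/37 = 0.189189, Q = 5/37 = 0.135135.
d = −0.5·ln(0.486487) − 0.25·ln(0.729730) = −0.5·(-0.720545) − 0.25·(-0.315081) = 0.4390.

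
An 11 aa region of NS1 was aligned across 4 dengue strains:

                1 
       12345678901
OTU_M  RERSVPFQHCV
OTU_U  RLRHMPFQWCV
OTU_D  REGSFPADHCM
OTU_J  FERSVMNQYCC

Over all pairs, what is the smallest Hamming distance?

Pairwise Hamming distances:
  OTU_M vs OTU_U: 4
  OTU_M vs OTU_D: 5
  OTU_M vs OTU_J: 5
  OTU_U vs OTU_D: 8
  OTU_U vs OTU_J: 8
  OTU_D vs OTU_J: 8
The smallest is 4, between OTU_M and OTU_U.

4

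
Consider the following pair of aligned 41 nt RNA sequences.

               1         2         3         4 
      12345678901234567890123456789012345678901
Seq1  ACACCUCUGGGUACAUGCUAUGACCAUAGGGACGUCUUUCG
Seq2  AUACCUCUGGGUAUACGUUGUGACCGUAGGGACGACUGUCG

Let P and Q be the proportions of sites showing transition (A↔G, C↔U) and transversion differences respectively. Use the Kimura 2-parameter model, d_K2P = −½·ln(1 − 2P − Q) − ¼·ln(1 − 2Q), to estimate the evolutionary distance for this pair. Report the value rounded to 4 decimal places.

Differing sites — 2:C/U (Ti); 14:C/U (Ti); 16:U/C (Ti); 18:C/U (Ti); 20:A/G (Ti); 26:A/G (Ti); 35:U/A (Tv); 38:U/G (Tv).
Of the 8 differences, 6 transitions and 2 transversions over 41 sites: P = 6/41 = 0.146341, Q = 2/41 = 0.048780.
d = −0.5·ln(0.658538) − 0.25·ln(0.902440) = −0.5·(-0.417733) − 0.25·(-0.102653) = 0.2345.

0.2345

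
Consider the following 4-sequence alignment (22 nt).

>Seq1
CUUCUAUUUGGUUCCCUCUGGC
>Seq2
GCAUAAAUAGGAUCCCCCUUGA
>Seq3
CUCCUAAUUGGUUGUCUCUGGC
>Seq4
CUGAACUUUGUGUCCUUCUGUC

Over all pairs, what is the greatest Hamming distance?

Pairwise Hamming distances:
  Seq1 vs Seq2: 11
  Seq1 vs Seq3: 4
  Seq1 vs Seq4: 8
  Seq2 vs Seq3: 12
  Seq2 vs Seq4: 14
  Seq3 vs Seq4: 11
The largest is 14, between Seq2 and Seq4.

14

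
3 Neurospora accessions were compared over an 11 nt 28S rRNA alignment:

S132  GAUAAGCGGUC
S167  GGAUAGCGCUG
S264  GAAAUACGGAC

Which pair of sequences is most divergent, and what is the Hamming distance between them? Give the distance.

Pairwise Hamming distances:
  S132 vs S167: 5
  S132 vs S264: 4
  S167 vs S264: 7
The largest is 7, between S167 and S264.

7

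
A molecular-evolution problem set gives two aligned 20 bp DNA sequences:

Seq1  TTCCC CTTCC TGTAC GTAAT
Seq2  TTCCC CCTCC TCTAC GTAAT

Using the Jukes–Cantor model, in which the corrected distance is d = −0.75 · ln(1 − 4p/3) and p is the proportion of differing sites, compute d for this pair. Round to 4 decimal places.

Mismatches occur at site 7 (T/C), site 12 (G/C).
p = 2/20 = 0.100000.
d = −0.75 · ln(1 − (4/3)·0.100000) = −0.75 · ln(0.866667) = −0.75 · (-0.143100) = 0.1073.

0.1073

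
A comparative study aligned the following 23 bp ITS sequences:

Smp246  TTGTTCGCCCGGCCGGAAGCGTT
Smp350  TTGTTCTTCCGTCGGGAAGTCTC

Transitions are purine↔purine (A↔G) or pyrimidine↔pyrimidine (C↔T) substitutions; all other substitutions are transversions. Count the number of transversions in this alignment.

4

Mismatches occur at site 7 (G↔T, transversion), site 8 (C↔T, transition), site 12 (G↔T, transversion), site 14 (C↔G, transversion), site 20 (C↔T, transition), site 21 (G↔C, transversion), site 23 (T↔C, transition).
Of the 7 differences, 3 transitions and 4 transversions, so the answer is 4.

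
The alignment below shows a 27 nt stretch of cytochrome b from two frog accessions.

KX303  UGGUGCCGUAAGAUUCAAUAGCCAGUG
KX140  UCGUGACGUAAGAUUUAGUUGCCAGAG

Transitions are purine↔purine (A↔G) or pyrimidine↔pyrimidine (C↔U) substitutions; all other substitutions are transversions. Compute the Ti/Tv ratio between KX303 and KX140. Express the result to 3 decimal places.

Mismatches occur at site 2 (G→C, transversion), site 6 (C→A, transversion), site 16 (C→U, transition), site 18 (A→G, transition), site 20 (A→U, transversion), site 26 (U→A, transversion).
Of the 6 differences, 2 transitions and 4 transversions, so Ti/Tv = 2/4 = 0.500.

0.500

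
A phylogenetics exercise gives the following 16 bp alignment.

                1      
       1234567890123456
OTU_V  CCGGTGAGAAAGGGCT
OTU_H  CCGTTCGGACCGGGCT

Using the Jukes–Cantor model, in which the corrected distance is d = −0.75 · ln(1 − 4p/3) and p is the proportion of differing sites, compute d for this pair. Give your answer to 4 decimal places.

0.4042

The sequences differ at positions 4 (G/T), 6 (G/C), 7 (A/G), 10 (A/C), 11 (A/C).
p = 5/16 = 0.312500.
d = −0.75 · ln(1 − (4/3)·0.312500) = −0.75 · ln(0.583333) = −0.75 · (-0.538997) = 0.4042.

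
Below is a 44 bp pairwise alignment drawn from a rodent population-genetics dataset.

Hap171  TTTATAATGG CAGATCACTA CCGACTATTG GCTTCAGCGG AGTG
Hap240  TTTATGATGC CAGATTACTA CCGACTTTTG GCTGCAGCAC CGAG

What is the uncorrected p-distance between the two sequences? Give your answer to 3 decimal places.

Differing sites — 6:A/G; 10:G/C; 16:C/T; 27:A/T; 34:T/G; 39:G/A; 40:G/C; 41:A/C; 43:T/A.
There are 9 differences over 44 sites, so p = 9/44 = 0.205.

0.205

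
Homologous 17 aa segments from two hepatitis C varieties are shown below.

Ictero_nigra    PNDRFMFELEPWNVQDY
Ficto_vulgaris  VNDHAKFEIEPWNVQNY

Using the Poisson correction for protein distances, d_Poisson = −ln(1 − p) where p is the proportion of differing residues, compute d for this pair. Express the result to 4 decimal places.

0.4353

The sequences differ at positions 1 (P/V), 4 (R/H), 5 (F/A), 6 (M/K), 9 (L/I), 16 (D/N).
p = 6/17 = 0.352941.
d = −ln(1 − 0.352941) = −ln(0.647059) = 0.4353.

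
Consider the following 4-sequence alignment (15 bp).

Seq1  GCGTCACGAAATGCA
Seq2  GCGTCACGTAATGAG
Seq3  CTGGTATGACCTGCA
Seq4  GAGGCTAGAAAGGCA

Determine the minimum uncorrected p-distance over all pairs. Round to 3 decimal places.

Pairwise Hamming distances:
  Seq1 vs Seq2: 3
  Seq1 vs Seq3: 7
  Seq1 vs Seq4: 5
  Seq2 vs Seq3: 10
  Seq2 vs Seq4: 8
  Seq3 vs Seq4: 8
The smallest is 3 mismatches, between Seq1 and Seq2; p = 3/15 = 0.200.

0.200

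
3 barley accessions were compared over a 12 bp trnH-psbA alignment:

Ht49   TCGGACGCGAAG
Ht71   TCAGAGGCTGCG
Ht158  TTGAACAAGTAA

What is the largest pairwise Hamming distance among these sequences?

Pairwise Hamming distances:
  Ht49 vs Ht71: 5
  Ht49 vs Ht158: 6
  Ht71 vs Ht158: 10
The largest is 10, between Ht71 and Ht158.

10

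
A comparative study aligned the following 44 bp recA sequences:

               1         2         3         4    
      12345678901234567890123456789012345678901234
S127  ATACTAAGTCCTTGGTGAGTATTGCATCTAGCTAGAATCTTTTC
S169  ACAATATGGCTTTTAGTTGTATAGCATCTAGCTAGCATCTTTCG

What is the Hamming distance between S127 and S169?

Differing sites — 2:T/C; 4:C/A; 7:A/T; 9:T/G; 11:C/T; 14:G/T; 15:G/A; 16:T/G; 17:G/T; 18:A/T; 23:T/A; 36:A/C; 43:T/C; 44:C/G.
That gives 14 mismatches out of 44 aligned sites, so the Hamming distance is 14.

14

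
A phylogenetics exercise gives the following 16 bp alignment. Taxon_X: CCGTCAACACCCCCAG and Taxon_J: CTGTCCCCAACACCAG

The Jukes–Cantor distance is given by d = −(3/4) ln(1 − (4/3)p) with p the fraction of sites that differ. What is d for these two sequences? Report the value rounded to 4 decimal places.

0.4042

Mismatches occur at site 2 (C→T), site 6 (A→C), site 7 (A→C), site 10 (C→A), site 12 (C→A).
p = 5/16 = 0.312500.
d = −0.75 · ln(1 − (4/3)·0.312500) = −0.75 · ln(0.583333) = −0.75 · (-0.538997) = 0.4042.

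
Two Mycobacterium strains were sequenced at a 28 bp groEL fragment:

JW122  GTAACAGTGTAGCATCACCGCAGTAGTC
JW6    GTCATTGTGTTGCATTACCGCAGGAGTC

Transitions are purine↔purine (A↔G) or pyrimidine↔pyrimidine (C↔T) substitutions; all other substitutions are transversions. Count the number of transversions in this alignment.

4

The sequences differ at positions 3 (A/C, transversion), 5 (C/T, transition), 6 (A/T, transversion), 11 (A/T, transversion), 16 (C/T, transition), 24 (T/G, transversion).
Of the 6 differences, 2 transitions and 4 transversions, so the answer is 4.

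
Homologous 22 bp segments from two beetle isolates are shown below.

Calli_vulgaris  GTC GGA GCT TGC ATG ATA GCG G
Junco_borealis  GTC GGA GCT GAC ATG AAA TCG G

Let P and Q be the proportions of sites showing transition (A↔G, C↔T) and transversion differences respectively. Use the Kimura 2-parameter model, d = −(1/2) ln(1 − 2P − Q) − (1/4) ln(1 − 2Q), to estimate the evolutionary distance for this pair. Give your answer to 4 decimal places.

Differing sites — 10:T/G (Tv); 11:G/A (Ti); 17:T/A (Tv); 19:G/T (Tv).
Of the 4 differences, 1 transition and 3 transversions over 22 sites: P = 1/22 = 0.045455, Q = 3/22 = 0.136364.
d = −0.5·ln(0.772726) − 0.25·ln(0.727272) = −0.5·(-0.257831) − 0.25·(-0.318455) = 0.2085.

0.2085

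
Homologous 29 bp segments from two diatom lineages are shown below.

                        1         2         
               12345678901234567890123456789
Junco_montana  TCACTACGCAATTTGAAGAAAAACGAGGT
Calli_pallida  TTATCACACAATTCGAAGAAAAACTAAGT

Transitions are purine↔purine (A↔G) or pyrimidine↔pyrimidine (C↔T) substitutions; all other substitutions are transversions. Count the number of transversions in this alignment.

1

Mismatches occur at site 2 (C↔T, transition), site 4 (C↔T, transition), site 5 (T↔C, transition), site 8 (G↔A, transition), site 14 (T↔C, transition), site 25 (G↔T, transversion), site 27 (G↔A, transition).
Of the 7 differences, 6 transitions and 1 transversion, so the answer is 1.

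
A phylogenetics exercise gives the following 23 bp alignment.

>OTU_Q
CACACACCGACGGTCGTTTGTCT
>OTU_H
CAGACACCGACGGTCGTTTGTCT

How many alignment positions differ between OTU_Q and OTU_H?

1

The sequences differ at position 3 (C/G).
That gives 1 mismatch out of 23 aligned sites, so the Hamming distance is 1.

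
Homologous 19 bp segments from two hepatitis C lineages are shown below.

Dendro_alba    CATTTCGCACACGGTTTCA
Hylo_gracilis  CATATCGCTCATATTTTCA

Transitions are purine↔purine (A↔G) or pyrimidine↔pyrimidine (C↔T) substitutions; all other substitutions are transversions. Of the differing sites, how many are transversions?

3

Differing sites — 4:T/A (Tv); 9:A/T (Tv); 12:C/T (Ti); 13:G/A (Ti); 14:G/T (Tv).
Of the 5 differences, 2 transitions and 3 transversions, so the answer is 3.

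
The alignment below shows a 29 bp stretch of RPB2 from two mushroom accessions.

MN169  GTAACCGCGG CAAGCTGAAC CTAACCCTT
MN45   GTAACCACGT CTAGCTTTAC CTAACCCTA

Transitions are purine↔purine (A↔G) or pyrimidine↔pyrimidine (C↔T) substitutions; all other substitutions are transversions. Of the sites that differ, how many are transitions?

The sequences differ at positions 7 (G/A, transition), 10 (G/T, transversion), 12 (A/T, transversion), 17 (G/T, transversion), 18 (A/T, transversion), 29 (T/A, transversion).
Of the 6 differences, 1 transition and 5 transversions, so the answer is 1.

1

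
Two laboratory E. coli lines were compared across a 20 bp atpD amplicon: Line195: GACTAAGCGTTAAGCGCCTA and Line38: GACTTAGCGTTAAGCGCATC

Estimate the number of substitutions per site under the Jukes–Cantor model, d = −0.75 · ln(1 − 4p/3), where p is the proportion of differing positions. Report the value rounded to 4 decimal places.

0.1674

The sequences differ at positions 5 (A/T), 18 (C/A), 20 (A/C).
p = 3/20 = 0.150000.
d = −0.75 · ln(1 − (4/3)·0.150000) = −0.75 · ln(0.800000) = −0.75 · (-0.223144) = 0.1674.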